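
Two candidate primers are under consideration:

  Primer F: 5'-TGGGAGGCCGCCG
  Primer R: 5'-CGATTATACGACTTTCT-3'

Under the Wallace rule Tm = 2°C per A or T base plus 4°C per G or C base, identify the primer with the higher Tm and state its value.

Primer F: A+T=2, G+C=11 → Tm = 2(2)+4(11) = 48°C
Primer R: A+T=11, G+C=6 → Tm = 2(11)+4(6) = 46°C
48°C vs 46°C → primer F is higher.

Primer F, 48°C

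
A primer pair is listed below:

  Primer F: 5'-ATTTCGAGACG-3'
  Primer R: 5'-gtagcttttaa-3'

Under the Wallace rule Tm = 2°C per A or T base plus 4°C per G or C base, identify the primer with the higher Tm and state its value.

Primer F, 32°C

Primer F: A+T=6, G+C=5 → Tm = 2(6)+4(5) = 32°C
Primer R: A+T=8, G+C=3 → Tm = 2(8)+4(3) = 28°C
32°C vs 28°C → primer F is higher.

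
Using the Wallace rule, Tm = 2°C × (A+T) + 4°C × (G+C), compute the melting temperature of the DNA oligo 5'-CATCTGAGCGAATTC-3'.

Counting bases: A=4, T=4, C=4, G=3
AT pairs contribute 8, GC pairs contribute 7.
Tm = 2(8) + 4(7) = 16 + 28 = 44°C

44°C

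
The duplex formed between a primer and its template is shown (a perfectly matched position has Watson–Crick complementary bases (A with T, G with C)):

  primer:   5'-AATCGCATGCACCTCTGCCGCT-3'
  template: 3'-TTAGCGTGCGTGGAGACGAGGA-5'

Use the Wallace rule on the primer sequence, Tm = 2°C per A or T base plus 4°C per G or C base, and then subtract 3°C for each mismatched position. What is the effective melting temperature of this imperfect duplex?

61°C

Primer base counts: A=4, T=5, G=4, C=9 → A+T=9, G+C=13
Perfect-match Tm = 2(9) + 4(13) = 18 + 52 = 70°C
Mismatches (positions where the bases are not complementary): 3 (at positions 8, 19, 20)
Effective Tm = 70 − 3×3 = 70 − 9 = 61°C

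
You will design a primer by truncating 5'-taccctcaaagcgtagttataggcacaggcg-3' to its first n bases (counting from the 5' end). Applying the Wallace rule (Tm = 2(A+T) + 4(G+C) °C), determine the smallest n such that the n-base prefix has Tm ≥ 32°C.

n = 11

First 10 bases: TACCCTCAAA → Tm = 28°C (< 32°C)
First 11 bases: TACCCTCAAAG → Tm = 32°C (≥ 32°C)
Since every base adds ≥2°C, Tm only increases with n, so the threshold is first crossed at n = 11.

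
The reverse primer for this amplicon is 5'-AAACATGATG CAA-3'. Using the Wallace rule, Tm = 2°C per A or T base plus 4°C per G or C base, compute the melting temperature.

34°C

Base counts: G=2, T=2, A=7, C=2
AT pairs contribute 9, GC pairs contribute 4.
Tm = 2(9) + 4(4) = 18 + 16 = 34°C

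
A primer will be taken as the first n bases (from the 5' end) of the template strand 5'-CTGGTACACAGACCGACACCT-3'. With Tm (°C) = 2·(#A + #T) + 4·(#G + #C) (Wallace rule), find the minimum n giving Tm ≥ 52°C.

First 16 bases: CTGGTACACAGACCGA → Tm = 50°C (< 52°C)
First 17 bases: CTGGTACACAGACCGAC → Tm = 54°C (≥ 52°C)
Since every base adds ≥2°C, Tm only increases with n, so the threshold is first crossed at n = 17.

n = 17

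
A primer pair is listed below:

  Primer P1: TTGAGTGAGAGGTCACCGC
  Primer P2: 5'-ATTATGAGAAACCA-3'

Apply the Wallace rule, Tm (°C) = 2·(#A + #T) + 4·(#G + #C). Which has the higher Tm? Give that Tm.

Primer P1: A+T=8, G+C=11 → Tm = 2(8)+4(11) = 60°C
Primer P2: A+T=10, G+C=4 → Tm = 2(10)+4(4) = 36°C
60°C vs 36°C → primer P1 is higher.

Primer P1, 60°C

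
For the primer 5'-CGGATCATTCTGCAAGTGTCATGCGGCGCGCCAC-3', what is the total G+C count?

21

Base counts: A=6, T=7, C=11, G=10
G+C = 10 + 11 = 21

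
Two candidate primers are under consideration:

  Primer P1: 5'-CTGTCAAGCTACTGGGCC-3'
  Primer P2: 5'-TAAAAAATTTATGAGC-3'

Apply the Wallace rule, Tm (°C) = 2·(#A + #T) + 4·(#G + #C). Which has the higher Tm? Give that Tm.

Primer P1, 58°C

Primer P1: A+T=7, G+C=11 → Tm = 2(7)+4(11) = 58°C
Primer P2: A+T=13, G+C=3 → Tm = 2(13)+4(3) = 38°C
58°C vs 38°C → primer P1 is higher.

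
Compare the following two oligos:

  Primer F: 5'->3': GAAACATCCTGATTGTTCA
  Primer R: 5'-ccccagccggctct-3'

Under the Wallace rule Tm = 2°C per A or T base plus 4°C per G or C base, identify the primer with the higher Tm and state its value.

Primer F, 52°C

Primer F: A+T=12, G+C=7 → Tm = 2(12)+4(7) = 52°C
Primer R: A+T=3, G+C=11 → Tm = 2(3)+4(11) = 50°C
52°C vs 50°C → primer F is higher.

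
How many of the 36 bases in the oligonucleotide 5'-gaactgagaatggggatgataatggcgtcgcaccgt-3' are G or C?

A=10, C=6, T=7, G=13
Total G or C: 13 + 6 = 19

19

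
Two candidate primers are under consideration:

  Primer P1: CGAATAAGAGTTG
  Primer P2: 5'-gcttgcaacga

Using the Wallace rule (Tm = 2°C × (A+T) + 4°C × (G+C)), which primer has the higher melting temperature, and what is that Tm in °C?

Primer P1: A+T=8, G+C=5 → Tm = 2(8)+4(5) = 36°C
Primer P2: A+T=5, G+C=6 → Tm = 2(5)+4(6) = 34°C
36°C vs 34°C → primer P1 is higher.

Primer P1, 36°C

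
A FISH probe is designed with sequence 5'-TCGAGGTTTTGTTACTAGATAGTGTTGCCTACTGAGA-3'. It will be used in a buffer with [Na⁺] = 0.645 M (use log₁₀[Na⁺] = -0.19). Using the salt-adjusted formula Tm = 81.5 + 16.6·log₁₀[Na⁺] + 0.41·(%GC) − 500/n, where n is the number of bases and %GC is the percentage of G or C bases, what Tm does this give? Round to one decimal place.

81.5°C

Length n = 37. C=5, T=14, A=8, G=10
G+C = 15, so %GC = 15/37 × 100 = 40.541%
Salt term: 16.6 × (-0.19) = -3.154
GC term: 0.41 × 40.541 = 16.622; length term: −500/37 = −13.514
Tm = 81.5 + (-3.154) + 16.622 − 13.514 = 81.454 → 81.5°C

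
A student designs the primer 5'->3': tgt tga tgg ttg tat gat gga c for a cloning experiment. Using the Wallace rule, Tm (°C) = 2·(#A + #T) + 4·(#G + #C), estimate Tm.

62°C

Base counts: G=8, C=1, T=9, A=4
So N_AT = 13 and N_GC = 9.
Tm = 2×13 + 4×9 = 62°C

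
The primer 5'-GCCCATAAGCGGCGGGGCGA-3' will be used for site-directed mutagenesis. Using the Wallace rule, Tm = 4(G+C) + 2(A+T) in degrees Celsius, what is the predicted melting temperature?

C=6, T=1, A=4, G=9
A+T = 5, G+C = 15
Tm = 2(5) + 4(15) = 10 + 60 = 70°C

70°C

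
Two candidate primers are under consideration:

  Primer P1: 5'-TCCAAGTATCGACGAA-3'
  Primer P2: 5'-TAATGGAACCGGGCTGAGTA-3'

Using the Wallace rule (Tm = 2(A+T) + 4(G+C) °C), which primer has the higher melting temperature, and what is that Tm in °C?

Primer P2, 60°C

Primer P1: A+T=9, G+C=7 → Tm = 2(9)+4(7) = 46°C
Primer P2: A+T=10, G+C=10 → Tm = 2(10)+4(10) = 60°C
46°C vs 60°C → primer P2 is higher.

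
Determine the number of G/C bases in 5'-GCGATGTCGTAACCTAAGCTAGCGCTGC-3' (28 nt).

16

A=6, T=6, C=8, G=8
G+C = 8 + 8 = 16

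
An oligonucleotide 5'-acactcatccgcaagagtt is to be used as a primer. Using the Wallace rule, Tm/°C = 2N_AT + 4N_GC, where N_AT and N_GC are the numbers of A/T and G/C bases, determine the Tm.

56°C

Base counts: T=4, A=6, G=3, C=6
So N_AT = 10 and N_GC = 9.
Tm = 2×10 + 4×9 = 56°C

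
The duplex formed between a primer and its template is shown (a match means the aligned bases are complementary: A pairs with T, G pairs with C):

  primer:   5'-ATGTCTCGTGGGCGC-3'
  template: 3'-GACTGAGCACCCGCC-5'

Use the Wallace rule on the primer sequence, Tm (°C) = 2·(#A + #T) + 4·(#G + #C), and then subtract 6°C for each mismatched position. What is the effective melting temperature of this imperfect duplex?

Primer base counts: A=1, T=4, G=6, C=4 → A+T=5, G+C=10
Perfect-match Tm = 2(5) + 4(10) = 10 + 40 = 50°C
Mismatches (positions where the bases are not complementary): 3 (at positions 1, 4, 15)
Effective Tm = 50 − 3×6 = 50 − 18 = 32°C

32°C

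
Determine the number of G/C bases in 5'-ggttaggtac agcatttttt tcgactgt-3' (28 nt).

11

G=7, C=4, A=5, T=12
Total G or C: 7 + 4 = 11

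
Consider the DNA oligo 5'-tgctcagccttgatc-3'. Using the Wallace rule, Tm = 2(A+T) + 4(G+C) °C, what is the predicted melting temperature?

T=5, A=2, C=5, G=3
AT pairs contribute 7, GC pairs contribute 8.
Tm = 2(7) + 4(8) = 14 + 32 = 46°C

46°C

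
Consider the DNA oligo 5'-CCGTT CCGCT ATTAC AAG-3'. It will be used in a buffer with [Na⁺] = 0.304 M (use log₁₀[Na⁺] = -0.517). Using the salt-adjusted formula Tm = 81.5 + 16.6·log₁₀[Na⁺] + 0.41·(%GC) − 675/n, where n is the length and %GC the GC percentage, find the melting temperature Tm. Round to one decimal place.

Length n = 18. G=3, C=6, A=4, T=5
G+C = 9, so %GC = 9/18 × 100 = 50%
Salt term: 16.6 × (-0.517) = -8.582
GC term: 0.41 × 50 = 20.5; length term: −675/18 = −37.5
Tm = 81.5 + (-8.582) + 20.5 − 37.5 = 55.918 → 55.9°C

55.9°C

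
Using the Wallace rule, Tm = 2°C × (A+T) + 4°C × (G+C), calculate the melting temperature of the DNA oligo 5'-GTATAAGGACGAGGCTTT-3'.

52°C

Counting bases: C=2, A=5, T=5, G=6
So N_AT = 10 and N_GC = 8.
Tm = 2(10) + 4(8) = 20 + 32 = 52°C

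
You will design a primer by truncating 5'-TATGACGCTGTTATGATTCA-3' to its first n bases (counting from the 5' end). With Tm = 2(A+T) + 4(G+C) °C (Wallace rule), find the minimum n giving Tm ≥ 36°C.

First 12 bases: TATGACGCTGTT → Tm = 34°C (< 36°C)
First 13 bases: TATGACGCTGTTA → Tm = 36°C (≥ 36°C)
Each additional base adds 2°C (A/T) or 4°C (G/C), so Tm is non-decreasing in n; n = 13 is the first length to reach 36°C.

n = 13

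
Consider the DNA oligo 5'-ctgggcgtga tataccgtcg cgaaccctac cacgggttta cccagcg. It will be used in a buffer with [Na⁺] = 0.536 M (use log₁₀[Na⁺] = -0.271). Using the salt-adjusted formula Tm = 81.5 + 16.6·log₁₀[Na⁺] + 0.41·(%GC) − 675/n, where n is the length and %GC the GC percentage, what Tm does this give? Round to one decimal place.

87.9°C

Length n = 47. Base counts: G=13, C=16, T=9, A=9
G+C = 29, so %GC = 29/47 × 100 = 61.702%
Salt term: 16.6 × (-0.271) = -4.499
GC term: 0.41 × 61.702 = 25.298; length term: −675/47 = −14.362
Tm = 81.5 + (-4.499) + 25.298 − 14.362 = 87.937 → 87.9°C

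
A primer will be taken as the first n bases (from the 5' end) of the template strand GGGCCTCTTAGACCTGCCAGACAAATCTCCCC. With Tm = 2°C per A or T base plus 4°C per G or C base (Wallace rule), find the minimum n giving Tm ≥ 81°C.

n = 27

First 26 bases: GGGCCTCTTAGACCTGCCAGACAAAT → Tm = 80°C (< 81°C)
First 27 bases: GGGCCTCTTAGACCTGCCAGACAAATC → Tm = 84°C (≥ 81°C)
Each additional base adds 2°C (A/T) or 4°C (G/C), so Tm is non-decreasing in n; n = 27 is the first length to reach 81°C.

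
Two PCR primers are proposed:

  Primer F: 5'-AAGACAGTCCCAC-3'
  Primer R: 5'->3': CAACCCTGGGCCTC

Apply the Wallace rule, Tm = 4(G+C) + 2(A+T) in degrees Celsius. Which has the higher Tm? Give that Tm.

Primer R, 48°C

Primer F: A+T=6, G+C=7 → Tm = 2(6)+4(7) = 40°C
Primer R: A+T=4, G+C=10 → Tm = 2(4)+4(10) = 48°C
40°C vs 48°C → primer R is higher.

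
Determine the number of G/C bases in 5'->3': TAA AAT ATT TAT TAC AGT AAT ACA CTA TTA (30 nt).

Base counts: G=1, A=14, T=12, C=3
G+C = 1 + 3 = 4

4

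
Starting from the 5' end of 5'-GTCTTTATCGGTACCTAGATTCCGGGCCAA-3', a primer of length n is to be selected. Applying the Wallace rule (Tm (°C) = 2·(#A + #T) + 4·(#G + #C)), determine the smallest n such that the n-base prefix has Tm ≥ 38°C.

First 13 bases: GTCTTTATCGGTA → Tm = 36°C (< 38°C)
First 14 bases: GTCTTTATCGGTAC → Tm = 40°C (≥ 38°C)
Since every base adds ≥2°C, Tm only increases with n, so the threshold is first crossed at n = 14.

n = 14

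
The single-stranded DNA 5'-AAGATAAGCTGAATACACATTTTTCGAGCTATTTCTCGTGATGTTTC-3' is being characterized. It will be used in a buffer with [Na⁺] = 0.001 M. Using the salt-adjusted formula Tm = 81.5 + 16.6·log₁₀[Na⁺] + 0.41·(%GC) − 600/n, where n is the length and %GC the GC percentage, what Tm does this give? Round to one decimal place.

Length n = 47. C=8, T=18, G=8, A=13
G+C = 16, so %GC = 16/47 × 100 = 34.043%
Salt term: 16.6 × (-3) = -49.8
GC term: 0.41 × 34.043 = 13.958; length term: −600/47 = −12.766
Tm = 81.5 + (-49.8) + 13.958 − 12.766 = 32.892 → 32.9°C

32.9°C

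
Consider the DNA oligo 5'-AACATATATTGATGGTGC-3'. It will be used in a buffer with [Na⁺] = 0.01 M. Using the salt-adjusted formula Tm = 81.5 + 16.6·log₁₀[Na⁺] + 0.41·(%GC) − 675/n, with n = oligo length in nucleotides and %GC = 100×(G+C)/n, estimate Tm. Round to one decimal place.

Length n = 18. Base counts: T=6, A=6, C=2, G=4
G+C = 6, so %GC = 6/18 × 100 = 33.333%
Salt term: 16.6 × (-2) = -33.2
GC term: 0.41 × 33.333 = 13.667; length term: −675/18 = −37.5
Tm = 81.5 + (-33.2) + 13.667 − 37.5 = 24.467 → 24.5°C

24.5°C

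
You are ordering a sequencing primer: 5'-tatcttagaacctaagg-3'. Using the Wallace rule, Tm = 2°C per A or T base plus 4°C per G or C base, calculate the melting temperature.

Scanning the sequence gives C=3, G=3, T=5, A=6.
A+T = 11, G+C = 6
Tm = 4·6 + 2·11 = 24 + 22 = 46°C

46°C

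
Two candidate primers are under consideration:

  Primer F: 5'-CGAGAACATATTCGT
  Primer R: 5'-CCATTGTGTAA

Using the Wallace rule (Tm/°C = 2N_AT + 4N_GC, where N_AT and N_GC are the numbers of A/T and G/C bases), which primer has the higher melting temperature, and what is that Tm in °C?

Primer F: A+T=9, G+C=6 → Tm = 2(9)+4(6) = 42°C
Primer R: A+T=7, G+C=4 → Tm = 2(7)+4(4) = 30°C
42°C vs 30°C → primer F is higher.

Primer F, 42°C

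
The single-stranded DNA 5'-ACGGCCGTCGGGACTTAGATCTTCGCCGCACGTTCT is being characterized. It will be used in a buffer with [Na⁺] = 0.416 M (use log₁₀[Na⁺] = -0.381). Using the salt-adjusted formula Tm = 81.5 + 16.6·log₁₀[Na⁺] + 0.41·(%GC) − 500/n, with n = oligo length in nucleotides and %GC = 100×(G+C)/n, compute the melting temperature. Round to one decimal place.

Length n = 36. Base counts: A=5, C=12, G=10, T=9
G+C = 22, so %GC = 22/36 × 100 = 61.111%
Salt term: 16.6 × (-0.381) = -6.325
GC term: 0.41 × 61.111 = 25.056; length term: −500/36 = −13.889
Tm = 81.5 + (-6.325) + 25.056 − 13.889 = 86.342 → 86.3°C

86.3°C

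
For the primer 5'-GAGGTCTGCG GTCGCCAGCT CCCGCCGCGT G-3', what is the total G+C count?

C=12, G=12, T=5, A=2
Total G or C: 12 + 12 = 24

24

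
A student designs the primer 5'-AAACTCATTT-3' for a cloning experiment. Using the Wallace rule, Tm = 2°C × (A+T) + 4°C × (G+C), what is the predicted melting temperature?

Base counts: T=4, A=4, C=2, G=0
AT pairs contribute 8, GC pairs contribute 2.
Tm = 4·2 + 2·8 = 8 + 16 = 24°C

24°C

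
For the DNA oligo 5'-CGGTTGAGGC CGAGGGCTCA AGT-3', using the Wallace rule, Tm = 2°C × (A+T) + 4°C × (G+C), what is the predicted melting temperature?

76°C

G=10, T=4, A=4, C=5
AT pairs contribute 8, GC pairs contribute 15.
Tm = 2×8 + 4×15 = 76°C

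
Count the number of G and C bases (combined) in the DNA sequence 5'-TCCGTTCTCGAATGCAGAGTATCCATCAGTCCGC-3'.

A=7, G=7, T=9, C=11
G+C = 7 + 11 = 18

18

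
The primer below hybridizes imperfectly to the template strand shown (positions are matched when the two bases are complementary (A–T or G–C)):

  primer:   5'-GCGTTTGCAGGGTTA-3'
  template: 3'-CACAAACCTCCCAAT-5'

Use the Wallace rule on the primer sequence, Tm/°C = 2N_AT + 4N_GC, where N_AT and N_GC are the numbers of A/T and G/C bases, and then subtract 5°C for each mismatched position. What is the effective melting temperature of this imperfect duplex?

Primer base counts: A=2, T=5, G=6, C=2 → A+T=7, G+C=8
Perfect-match Tm = 2(7) + 4(8) = 14 + 32 = 46°C
Mismatches (positions where the bases are not complementary): 2 (at positions 2, 8)
Effective Tm = 46 − 2×5 = 46 − 10 = 36°C

36°C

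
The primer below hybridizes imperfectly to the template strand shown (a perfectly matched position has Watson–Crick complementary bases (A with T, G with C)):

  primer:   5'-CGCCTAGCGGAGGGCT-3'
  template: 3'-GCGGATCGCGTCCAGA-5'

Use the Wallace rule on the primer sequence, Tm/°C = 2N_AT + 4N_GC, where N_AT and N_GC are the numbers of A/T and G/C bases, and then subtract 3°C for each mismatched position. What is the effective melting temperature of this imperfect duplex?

Primer base counts: A=2, T=2, G=7, C=5 → A+T=4, G+C=12
Perfect-match Tm = 2(4) + 4(12) = 8 + 48 = 56°C
Mismatches (positions where the bases are not complementary): 2 (at positions 10, 14)
Effective Tm = 56 − 2×3 = 56 − 6 = 50°C

50°C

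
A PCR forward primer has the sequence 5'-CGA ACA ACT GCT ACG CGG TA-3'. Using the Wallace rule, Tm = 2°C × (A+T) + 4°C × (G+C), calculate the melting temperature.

Scanning the sequence gives T=3, A=6, C=6, G=5.
AT pairs contribute 9, GC pairs contribute 11.
Tm = 4·11 + 2·9 = 44 + 18 = 62°C

62°C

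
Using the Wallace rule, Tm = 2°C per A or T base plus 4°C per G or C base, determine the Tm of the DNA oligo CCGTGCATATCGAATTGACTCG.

66°C

G=5, T=6, A=5, C=6
So N_AT = 11 and N_GC = 11.
Tm = 2×11 + 4×11 = 66°C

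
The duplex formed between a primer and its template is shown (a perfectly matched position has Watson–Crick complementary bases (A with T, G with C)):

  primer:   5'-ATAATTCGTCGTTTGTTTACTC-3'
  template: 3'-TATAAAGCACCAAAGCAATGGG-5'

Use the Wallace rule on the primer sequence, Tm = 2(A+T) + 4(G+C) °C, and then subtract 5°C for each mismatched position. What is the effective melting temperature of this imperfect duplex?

33°C

Primer base counts: A=4, T=11, G=3, C=4 → A+T=15, G+C=7
Perfect-match Tm = 2(15) + 4(7) = 30 + 28 = 58°C
Mismatches (positions where the bases are not complementary): 5 (at positions 4, 10, 15, 16, 21)
Effective Tm = 58 − 5×5 = 58 − 25 = 33°C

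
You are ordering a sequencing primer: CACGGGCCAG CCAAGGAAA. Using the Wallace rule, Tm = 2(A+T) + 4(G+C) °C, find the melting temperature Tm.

A=7, C=6, G=6, T=0
A+T = 7, G+C = 12
Tm = 2×7 + 4×12 = 62°C

62°C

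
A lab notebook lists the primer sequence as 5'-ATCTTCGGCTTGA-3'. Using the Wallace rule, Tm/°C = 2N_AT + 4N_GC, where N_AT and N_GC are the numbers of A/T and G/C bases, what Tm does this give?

Scanning the sequence gives C=3, A=2, T=5, G=3.
AT pairs contribute 7, GC pairs contribute 6.
Tm = 4·6 + 2·7 = 24 + 14 = 38°C

38°C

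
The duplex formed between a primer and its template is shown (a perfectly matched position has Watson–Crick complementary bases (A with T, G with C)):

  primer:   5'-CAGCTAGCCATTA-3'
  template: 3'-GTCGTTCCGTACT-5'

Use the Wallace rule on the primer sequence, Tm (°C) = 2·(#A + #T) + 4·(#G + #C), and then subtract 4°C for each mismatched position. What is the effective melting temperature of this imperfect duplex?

Primer base counts: A=4, T=3, G=2, C=4 → A+T=7, G+C=6
Perfect-match Tm = 2(7) + 4(6) = 14 + 24 = 38°C
Mismatches (positions where the bases are not complementary): 3 (at positions 5, 8, 12)
Effective Tm = 38 − 3×4 = 38 − 12 = 26°C

26°C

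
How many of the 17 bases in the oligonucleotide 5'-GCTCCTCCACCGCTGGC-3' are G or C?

13

Counting bases: G=4, T=3, A=1, C=9
G+C = 4 + 9 = 13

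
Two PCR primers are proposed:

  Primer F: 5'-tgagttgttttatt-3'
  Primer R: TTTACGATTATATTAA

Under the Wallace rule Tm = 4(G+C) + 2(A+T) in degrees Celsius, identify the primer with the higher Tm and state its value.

Primer R, 36°C

Primer F: A+T=11, G+C=3 → Tm = 2(11)+4(3) = 34°C
Primer R: A+T=14, G+C=2 → Tm = 2(14)+4(2) = 36°C
34°C vs 36°C → primer R is higher.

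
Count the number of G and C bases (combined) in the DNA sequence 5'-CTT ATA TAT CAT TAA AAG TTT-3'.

3

Base counts: T=10, G=1, A=8, C=2
Total G or C: 1 + 2 = 3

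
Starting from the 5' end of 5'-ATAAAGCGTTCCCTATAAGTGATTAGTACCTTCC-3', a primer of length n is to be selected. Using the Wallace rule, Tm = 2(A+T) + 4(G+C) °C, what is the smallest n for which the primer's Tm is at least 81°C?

First 29 bases: ATAAAGCGTTCCCTATAAGTGATTAGTAC → Tm = 78°C (< 81°C)
First 30 bases: ATAAAGCGTTCCCTATAAGTGATTAGTACC → Tm = 82°C (≥ 81°C)
Each additional base adds 2°C (A/T) or 4°C (G/C), so Tm is non-decreasing in n; n = 30 is the first length to reach 81°C.

n = 30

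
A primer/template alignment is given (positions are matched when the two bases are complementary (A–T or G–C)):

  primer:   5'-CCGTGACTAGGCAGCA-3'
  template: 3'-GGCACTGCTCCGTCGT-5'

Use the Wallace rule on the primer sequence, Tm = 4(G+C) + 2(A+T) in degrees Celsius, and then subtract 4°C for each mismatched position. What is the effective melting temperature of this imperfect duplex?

Primer base counts: A=4, T=2, G=5, C=5 → A+T=6, G+C=10
Perfect-match Tm = 2(6) + 4(10) = 12 + 40 = 52°C
Mismatches (positions where the bases are not complementary): 1 (at position 8)
Effective Tm = 52 − 1×4 = 52 − 4 = 48°C

48°C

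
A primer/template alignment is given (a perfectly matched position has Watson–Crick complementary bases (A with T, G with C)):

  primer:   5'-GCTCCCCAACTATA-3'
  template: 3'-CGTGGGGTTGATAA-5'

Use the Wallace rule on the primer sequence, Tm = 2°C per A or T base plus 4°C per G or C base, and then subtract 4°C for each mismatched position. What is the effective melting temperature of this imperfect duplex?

34°C

Primer base counts: A=4, T=3, G=1, C=6 → A+T=7, G+C=7
Perfect-match Tm = 2(7) + 4(7) = 14 + 28 = 42°C
Mismatches (positions where the bases are not complementary): 2 (at positions 3, 14)
Effective Tm = 42 − 2×4 = 42 − 8 = 34°C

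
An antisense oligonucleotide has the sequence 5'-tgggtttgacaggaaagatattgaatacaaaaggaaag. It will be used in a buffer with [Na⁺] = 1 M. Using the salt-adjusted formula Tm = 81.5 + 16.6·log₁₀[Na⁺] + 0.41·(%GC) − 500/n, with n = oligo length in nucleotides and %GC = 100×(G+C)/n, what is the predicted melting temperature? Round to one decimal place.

82.4°C

Length n = 38. G=11, A=17, C=2, T=8
G+C = 13, so %GC = 13/38 × 100 = 34.211%
Salt term: 16.6 × (0) = 0
GC term: 0.41 × 34.211 = 14.027; length term: −500/38 = −13.158
Tm = 81.5 + (0) + 14.027 − 13.158 = 82.369 → 82.4°C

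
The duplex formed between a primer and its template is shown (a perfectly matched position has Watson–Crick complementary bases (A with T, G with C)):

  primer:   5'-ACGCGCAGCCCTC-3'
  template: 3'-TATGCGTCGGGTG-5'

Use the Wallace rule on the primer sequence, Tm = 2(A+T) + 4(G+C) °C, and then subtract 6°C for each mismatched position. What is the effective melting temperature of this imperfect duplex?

Primer base counts: A=2, T=1, G=3, C=7 → A+T=3, G+C=10
Perfect-match Tm = 2(3) + 4(10) = 6 + 40 = 46°C
Mismatches (positions where the bases are not complementary): 3 (at positions 2, 3, 12)
Effective Tm = 46 − 3×6 = 46 − 18 = 28°C

28°C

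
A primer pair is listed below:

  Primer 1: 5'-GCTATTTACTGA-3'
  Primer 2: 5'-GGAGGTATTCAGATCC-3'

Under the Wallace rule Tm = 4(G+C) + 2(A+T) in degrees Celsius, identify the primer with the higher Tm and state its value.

Primer 1: A+T=8, G+C=4 → Tm = 2(8)+4(4) = 32°C
Primer 2: A+T=8, G+C=8 → Tm = 2(8)+4(8) = 48°C
32°C vs 48°C → primer 2 is higher.

Primer 2, 48°C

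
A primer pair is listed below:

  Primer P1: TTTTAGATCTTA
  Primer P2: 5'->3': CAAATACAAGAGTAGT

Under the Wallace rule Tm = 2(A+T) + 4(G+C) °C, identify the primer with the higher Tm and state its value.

Primer P2, 42°C

Primer P1: A+T=10, G+C=2 → Tm = 2(10)+4(2) = 28°C
Primer P2: A+T=11, G+C=5 → Tm = 2(11)+4(5) = 42°C
28°C vs 42°C → primer P2 is higher.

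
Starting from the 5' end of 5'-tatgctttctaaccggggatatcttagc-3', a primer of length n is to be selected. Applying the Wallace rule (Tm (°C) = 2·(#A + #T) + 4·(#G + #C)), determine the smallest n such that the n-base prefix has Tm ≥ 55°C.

n = 19

First 18 bases: TATGCTTTCTAACCGGGG → Tm = 54°C (< 55°C)
First 19 bases: TATGCTTTCTAACCGGGGA → Tm = 56°C (≥ 55°C)
Since every base adds ≥2°C, Tm only increases with n, so the threshold is first crossed at n = 19.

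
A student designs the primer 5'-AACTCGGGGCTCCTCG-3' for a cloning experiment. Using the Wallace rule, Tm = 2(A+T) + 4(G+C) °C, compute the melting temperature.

G=5, T=3, C=6, A=2
So N_AT = 5 and N_GC = 11.
Tm = 2×5 + 4×11 = 54°C

54°C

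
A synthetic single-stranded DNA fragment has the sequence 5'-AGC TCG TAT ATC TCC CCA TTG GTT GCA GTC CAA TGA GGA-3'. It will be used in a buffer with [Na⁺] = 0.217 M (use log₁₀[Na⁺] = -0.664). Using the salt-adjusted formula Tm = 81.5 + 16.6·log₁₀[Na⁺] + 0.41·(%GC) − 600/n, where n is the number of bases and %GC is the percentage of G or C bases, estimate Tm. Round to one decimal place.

Length n = 39. Base counts: T=11, C=10, G=9, A=9
G+C = 19, so %GC = 19/39 × 100 = 48.718%
Salt term: 16.6 × (-0.664) = -11.022
GC term: 0.41 × 48.718 = 19.974; length term: −600/39 = −15.385
Tm = 81.5 + (-11.022) + 19.974 − 15.385 = 75.067 → 75.1°C

75.1°C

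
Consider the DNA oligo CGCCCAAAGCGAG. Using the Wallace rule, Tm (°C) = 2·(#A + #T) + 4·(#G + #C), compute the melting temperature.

44°C

Base counts: T=0, G=4, A=4, C=5
AT pairs contribute 4, GC pairs contribute 9.
Tm = 4·9 + 2·4 = 36 + 8 = 44°C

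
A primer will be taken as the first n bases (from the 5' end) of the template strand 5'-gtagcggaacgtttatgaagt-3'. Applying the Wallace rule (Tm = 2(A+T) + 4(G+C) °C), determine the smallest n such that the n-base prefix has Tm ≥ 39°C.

First 12 bases: GTAGCGGAACGT → Tm = 38°C (< 39°C)
First 13 bases: GTAGCGGAACGTT → Tm = 40°C (≥ 39°C)
Each additional base adds 2°C (A/T) or 4°C (G/C), so Tm is non-decreasing in n; n = 13 is the first length to reach 39°C.

n = 13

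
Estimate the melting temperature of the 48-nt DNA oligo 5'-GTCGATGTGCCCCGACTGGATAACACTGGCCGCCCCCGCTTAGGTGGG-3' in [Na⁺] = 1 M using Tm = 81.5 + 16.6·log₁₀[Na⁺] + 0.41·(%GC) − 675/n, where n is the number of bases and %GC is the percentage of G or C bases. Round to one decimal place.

Length n = 48. Counting bases: G=16, T=9, C=16, A=7
G+C = 32, so %GC = 32/48 × 100 = 66.667%
Salt term: 16.6 × (0) = 0
GC term: 0.41 × 66.667 = 27.333; length term: −675/48 = −14.062
Tm = 81.5 + (0) + 27.333 − 14.062 = 94.771 → 94.8°C

94.8°C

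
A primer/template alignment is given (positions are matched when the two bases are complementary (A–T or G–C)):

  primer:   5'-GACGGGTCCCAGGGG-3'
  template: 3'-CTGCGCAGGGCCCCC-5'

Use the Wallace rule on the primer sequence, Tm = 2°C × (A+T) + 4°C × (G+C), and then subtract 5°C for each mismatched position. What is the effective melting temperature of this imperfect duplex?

44°C

Primer base counts: A=2, T=1, G=8, C=4 → A+T=3, G+C=12
Perfect-match Tm = 2(3) + 4(12) = 6 + 48 = 54°C
Mismatches (positions where the bases are not complementary): 2 (at positions 5, 11)
Effective Tm = 54 − 2×5 = 54 − 10 = 44°C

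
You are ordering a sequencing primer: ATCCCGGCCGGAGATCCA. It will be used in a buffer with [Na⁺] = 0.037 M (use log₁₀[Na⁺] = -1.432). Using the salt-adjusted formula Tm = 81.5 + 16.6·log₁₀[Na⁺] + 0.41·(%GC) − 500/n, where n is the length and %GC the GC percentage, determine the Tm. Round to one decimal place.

Length n = 18. Counting bases: T=2, A=4, C=7, G=5
G+C = 12, so %GC = 12/18 × 100 = 66.667%
Salt term: 16.6 × (-1.432) = -23.771
GC term: 0.41 × 66.667 = 27.333; length term: −500/18 = −27.778
Tm = 81.5 + (-23.771) + 27.333 − 27.778 = 57.284 → 57.3°C

57.3°C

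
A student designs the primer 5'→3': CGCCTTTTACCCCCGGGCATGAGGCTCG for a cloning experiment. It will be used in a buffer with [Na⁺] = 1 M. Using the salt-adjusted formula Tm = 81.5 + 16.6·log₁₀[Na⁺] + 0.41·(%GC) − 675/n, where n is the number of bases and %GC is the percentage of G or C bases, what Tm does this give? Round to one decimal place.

85.2°C

Length n = 28. C=11, A=3, G=8, T=6
G+C = 19, so %GC = 19/28 × 100 = 67.857%
Salt term: 16.6 × (0) = 0
GC term: 0.41 × 67.857 = 27.821; length term: −675/28 = −24.107
Tm = 81.5 + (0) + 27.821 − 24.107 = 85.214 → 85.2°C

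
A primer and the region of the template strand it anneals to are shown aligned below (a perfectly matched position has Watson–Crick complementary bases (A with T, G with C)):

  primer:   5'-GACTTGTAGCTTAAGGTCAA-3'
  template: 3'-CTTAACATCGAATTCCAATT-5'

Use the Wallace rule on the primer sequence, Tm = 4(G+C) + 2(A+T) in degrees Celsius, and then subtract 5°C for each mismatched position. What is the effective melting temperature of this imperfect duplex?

46°C

Primer base counts: A=6, T=6, G=5, C=3 → A+T=12, G+C=8
Perfect-match Tm = 2(12) + 4(8) = 24 + 32 = 56°C
Mismatches (positions where the bases are not complementary): 2 (at positions 3, 18)
Effective Tm = 56 − 2×5 = 56 − 10 = 46°C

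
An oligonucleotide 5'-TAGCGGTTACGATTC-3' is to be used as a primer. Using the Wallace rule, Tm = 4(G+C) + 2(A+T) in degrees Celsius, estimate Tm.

44°C

T=5, A=3, C=3, G=4
So N_AT = 8 and N_GC = 7.
Tm = 4·7 + 2·8 = 28 + 16 = 44°C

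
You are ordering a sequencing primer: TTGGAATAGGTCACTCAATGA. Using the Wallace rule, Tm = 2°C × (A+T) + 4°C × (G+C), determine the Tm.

Base counts: T=6, G=5, C=3, A=7
A+T = 13, G+C = 8
Tm = 4·8 + 2·13 = 32 + 26 = 58°C

58°C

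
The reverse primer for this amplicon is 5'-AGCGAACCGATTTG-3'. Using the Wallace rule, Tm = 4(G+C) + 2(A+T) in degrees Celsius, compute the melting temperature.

42°C

Scanning the sequence gives A=4, G=4, C=3, T=3.
A+T = 7, G+C = 7
Tm = 2×7 + 4×7 = 42°C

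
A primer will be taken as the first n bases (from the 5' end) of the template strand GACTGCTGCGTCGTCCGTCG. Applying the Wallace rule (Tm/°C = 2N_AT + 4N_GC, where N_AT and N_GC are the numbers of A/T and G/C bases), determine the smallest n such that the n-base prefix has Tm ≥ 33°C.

First 9 bases: GACTGCTGC → Tm = 30°C (< 33°C)
First 10 bases: GACTGCTGCG → Tm = 34°C (≥ 33°C)
Since every base adds ≥2°C, Tm only increases with n, so the threshold is first crossed at n = 10.

n = 10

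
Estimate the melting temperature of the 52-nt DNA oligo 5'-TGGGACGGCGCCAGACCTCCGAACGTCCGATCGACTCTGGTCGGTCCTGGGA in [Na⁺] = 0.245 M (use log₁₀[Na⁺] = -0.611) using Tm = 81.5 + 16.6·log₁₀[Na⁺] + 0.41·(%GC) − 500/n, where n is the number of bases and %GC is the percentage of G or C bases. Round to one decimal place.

89.3°C

Length n = 52. Counting bases: C=17, G=18, A=8, T=9
G+C = 35, so %GC = 35/52 × 100 = 67.308%
Salt term: 16.6 × (-0.611) = -10.143
GC term: 0.41 × 67.308 = 27.596; length term: −500/52 = −9.615
Tm = 81.5 + (-10.143) + 27.596 − 9.615 = 89.338 → 89.3°C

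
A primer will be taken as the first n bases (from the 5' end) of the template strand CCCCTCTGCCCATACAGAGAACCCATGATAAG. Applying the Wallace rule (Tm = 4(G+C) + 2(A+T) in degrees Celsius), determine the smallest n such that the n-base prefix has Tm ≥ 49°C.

First 14 bases: CCCCTCTGCCCATA → Tm = 46°C (< 49°C)
First 15 bases: CCCCTCTGCCCATAC → Tm = 50°C (≥ 49°C)
Each additional base adds 2°C (A/T) or 4°C (G/C), so Tm is non-decreasing in n; n = 15 is the first length to reach 49°C.

n = 15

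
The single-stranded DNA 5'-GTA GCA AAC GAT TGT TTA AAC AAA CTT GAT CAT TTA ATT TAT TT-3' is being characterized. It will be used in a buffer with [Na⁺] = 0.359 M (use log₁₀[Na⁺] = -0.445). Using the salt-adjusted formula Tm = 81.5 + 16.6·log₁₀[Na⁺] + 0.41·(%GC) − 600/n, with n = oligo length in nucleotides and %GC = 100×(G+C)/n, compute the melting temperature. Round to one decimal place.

69.8°C

Length n = 44. C=5, G=5, A=16, T=18
G+C = 10, so %GC = 10/44 × 100 = 22.727%
Salt term: 16.6 × (-0.445) = -7.387
GC term: 0.41 × 22.727 = 9.318; length term: −600/44 = −13.636
Tm = 81.5 + (-7.387) + 9.318 − 13.636 = 69.795 → 69.8°C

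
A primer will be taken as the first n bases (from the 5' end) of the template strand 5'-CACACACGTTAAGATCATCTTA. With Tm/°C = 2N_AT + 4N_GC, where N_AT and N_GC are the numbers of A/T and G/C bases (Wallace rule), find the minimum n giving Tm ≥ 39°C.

First 13 bases: CACACACGTTAAG → Tm = 38°C (< 39°C)
First 14 bases: CACACACGTTAAGA → Tm = 40°C (≥ 39°C)
Each additional base adds 2°C (A/T) or 4°C (G/C), so Tm is non-decreasing in n; n = 14 is the first length to reach 39°C.

n = 14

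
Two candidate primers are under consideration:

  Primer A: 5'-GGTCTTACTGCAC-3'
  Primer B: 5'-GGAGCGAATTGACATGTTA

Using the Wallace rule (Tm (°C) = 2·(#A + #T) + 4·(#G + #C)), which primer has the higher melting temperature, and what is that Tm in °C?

Primer B, 54°C

Primer A: A+T=6, G+C=7 → Tm = 2(6)+4(7) = 40°C
Primer B: A+T=11, G+C=8 → Tm = 2(11)+4(8) = 54°C
40°C vs 54°C → primer B is higher.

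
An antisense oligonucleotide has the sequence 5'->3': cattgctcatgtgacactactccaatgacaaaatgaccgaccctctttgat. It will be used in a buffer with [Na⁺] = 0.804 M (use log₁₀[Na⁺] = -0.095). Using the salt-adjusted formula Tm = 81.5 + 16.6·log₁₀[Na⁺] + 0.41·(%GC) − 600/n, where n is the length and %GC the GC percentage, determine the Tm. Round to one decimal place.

85.8°C

Length n = 51. Counting bases: T=14, G=7, A=15, C=15
G+C = 22, so %GC = 22/51 × 100 = 43.137%
Salt term: 16.6 × (-0.095) = -1.577
GC term: 0.41 × 43.137 = 17.686; length term: −600/51 = −11.765
Tm = 81.5 + (-1.577) + 17.686 − 11.765 = 85.844 → 85.8°C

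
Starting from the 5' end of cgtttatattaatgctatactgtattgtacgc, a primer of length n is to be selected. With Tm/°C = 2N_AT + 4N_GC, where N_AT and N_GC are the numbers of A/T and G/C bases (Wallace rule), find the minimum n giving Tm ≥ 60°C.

n = 24

First 23 bases: CGTTTATATTAATGCTATACTGT → Tm = 58°C (< 60°C)
First 24 bases: CGTTTATATTAATGCTATACTGTA → Tm = 60°C (≥ 60°C)
Each additional base adds 2°C (A/T) or 4°C (G/C), so Tm is non-decreasing in n; n = 24 is the first length to reach 60°C.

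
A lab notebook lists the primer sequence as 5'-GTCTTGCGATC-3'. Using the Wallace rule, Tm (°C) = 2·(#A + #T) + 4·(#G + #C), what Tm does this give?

Base counts: G=3, C=3, T=4, A=1
AT pairs contribute 5, GC pairs contribute 6.
Tm = 2(5) + 4(6) = 10 + 24 = 34°C

34°C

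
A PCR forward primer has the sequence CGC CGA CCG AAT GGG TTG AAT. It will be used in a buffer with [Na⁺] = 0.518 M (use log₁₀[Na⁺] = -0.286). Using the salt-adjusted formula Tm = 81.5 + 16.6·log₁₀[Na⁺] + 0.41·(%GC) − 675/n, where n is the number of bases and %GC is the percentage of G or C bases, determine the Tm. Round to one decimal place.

68.0°C

Length n = 21. Base counts: C=5, A=5, T=4, G=7
G+C = 12, so %GC = 12/21 × 100 = 57.143%
Salt term: 16.6 × (-0.286) = -4.748
GC term: 0.41 × 57.143 = 23.429; length term: −675/21 = −32.143
Tm = 81.5 + (-4.748) + 23.429 − 32.143 = 68.038 → 68.0°C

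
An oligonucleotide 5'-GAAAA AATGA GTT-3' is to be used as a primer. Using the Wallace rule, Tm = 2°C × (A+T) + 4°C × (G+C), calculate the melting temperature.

Scanning the sequence gives G=3, A=7, C=0, T=3.
So N_AT = 10 and N_GC = 3.
Tm = 4·3 + 2·10 = 12 + 20 = 32°C

32°C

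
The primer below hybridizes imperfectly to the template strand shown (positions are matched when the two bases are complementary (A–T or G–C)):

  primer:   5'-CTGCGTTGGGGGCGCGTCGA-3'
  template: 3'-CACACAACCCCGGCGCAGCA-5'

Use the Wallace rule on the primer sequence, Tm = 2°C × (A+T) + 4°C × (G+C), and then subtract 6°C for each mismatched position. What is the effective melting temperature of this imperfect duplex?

Primer base counts: A=1, T=4, G=10, C=5 → A+T=5, G+C=15
Perfect-match Tm = 2(5) + 4(15) = 10 + 60 = 70°C
Mismatches (positions where the bases are not complementary): 4 (at positions 1, 4, 12, 20)
Effective Tm = 70 − 4×6 = 70 − 24 = 46°C

46°C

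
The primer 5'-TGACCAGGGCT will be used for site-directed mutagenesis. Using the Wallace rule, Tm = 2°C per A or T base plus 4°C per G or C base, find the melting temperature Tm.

36°C

Scanning the sequence gives T=2, C=3, A=2, G=4.
AT pairs contribute 4, GC pairs contribute 7.
Tm = 2×4 + 4×7 = 36°C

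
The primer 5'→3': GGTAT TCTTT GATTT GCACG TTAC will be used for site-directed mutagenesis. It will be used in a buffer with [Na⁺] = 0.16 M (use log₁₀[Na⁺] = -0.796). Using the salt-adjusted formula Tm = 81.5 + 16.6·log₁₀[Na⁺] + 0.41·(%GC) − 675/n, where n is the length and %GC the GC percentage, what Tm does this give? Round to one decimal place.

Length n = 24. Base counts: T=11, C=4, A=4, G=5
G+C = 9, so %GC = 9/24 × 100 = 37.5%
Salt term: 16.6 × (-0.796) = -13.214
GC term: 0.41 × 37.5 = 15.375; length term: −675/24 = −28.125
Tm = 81.5 + (-13.214) + 15.375 − 28.125 = 55.536 → 55.5°C

55.5°C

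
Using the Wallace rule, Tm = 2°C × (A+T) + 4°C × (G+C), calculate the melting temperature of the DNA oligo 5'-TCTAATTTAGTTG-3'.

32°C

Counting bases: G=2, C=1, T=7, A=3
AT pairs contribute 10, GC pairs contribute 3.
Tm = 4·3 + 2·10 = 12 + 20 = 32°C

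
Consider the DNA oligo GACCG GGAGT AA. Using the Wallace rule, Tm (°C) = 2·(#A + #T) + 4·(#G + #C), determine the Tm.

Scanning the sequence gives A=4, C=2, T=1, G=5.
A+T = 5, G+C = 7
Tm = 2×5 + 4×7 = 38°C

38°C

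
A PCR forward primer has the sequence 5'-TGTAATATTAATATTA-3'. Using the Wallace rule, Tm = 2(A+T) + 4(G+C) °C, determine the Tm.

34°C

Scanning the sequence gives A=7, G=1, T=8, C=0.
A+T = 15, G+C = 1
Tm = 2(15) + 4(1) = 30 + 4 = 34°C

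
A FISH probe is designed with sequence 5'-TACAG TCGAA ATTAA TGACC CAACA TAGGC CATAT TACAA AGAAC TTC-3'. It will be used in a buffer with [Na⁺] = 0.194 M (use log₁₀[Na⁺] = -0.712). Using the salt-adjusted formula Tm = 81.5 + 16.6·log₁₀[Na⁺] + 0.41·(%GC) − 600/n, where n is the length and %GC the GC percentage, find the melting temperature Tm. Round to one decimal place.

Length n = 48. A=20, C=11, T=11, G=6
G+C = 17, so %GC = 17/48 × 100 = 35.417%
Salt term: 16.6 × (-0.712) = -11.819
GC term: 0.41 × 35.417 = 14.521; length term: −600/48 = −12.5
Tm = 81.5 + (-11.819) + 14.521 − 12.5 = 71.702 → 71.7°C

71.7°C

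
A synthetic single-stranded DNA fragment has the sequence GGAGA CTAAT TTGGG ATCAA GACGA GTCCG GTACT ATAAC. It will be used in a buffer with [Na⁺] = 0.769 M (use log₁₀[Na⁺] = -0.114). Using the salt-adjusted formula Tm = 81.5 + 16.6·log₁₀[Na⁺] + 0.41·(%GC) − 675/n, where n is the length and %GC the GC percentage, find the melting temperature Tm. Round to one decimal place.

81.2°C

Length n = 40. G=11, A=13, T=9, C=7
G+C = 18, so %GC = 18/40 × 100 = 45%
Salt term: 16.6 × (-0.114) = -1.892
GC term: 0.41 × 45 = 18.45; length term: −675/40 = −16.875
Tm = 81.5 + (-1.892) + 18.45 − 16.875 = 81.183 → 81.2°C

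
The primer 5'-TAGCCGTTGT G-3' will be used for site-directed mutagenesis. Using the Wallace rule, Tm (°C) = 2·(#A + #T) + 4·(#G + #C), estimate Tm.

34°C

T=4, G=4, A=1, C=2
A+T = 5, G+C = 6
Tm = 2(5) + 4(6) = 10 + 24 = 34°C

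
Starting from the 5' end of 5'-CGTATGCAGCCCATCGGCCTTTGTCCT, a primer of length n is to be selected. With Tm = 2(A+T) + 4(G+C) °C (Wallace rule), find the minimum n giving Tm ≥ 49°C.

n = 16

First 15 bases: CGTATGCAGCCCATC → Tm = 48°C (< 49°C)
First 16 bases: CGTATGCAGCCCATCG → Tm = 52°C (≥ 49°C)
Each additional base adds 2°C (A/T) or 4°C (G/C), so Tm is non-decreasing in n; n = 16 is the first length to reach 49°C.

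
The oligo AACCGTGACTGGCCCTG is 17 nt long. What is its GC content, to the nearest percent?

T=3, G=5, C=6, A=3
G+C = 5 + 6 = 11 out of 17 bases
%GC = 11/17 × 100 = 64.71% ≈ 65%

65%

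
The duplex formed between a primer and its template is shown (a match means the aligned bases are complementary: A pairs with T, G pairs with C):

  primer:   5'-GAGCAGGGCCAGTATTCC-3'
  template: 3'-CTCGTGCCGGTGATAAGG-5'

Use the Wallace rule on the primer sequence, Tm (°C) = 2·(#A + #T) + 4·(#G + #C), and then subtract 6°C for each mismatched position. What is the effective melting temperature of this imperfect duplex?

Primer base counts: A=4, T=3, G=6, C=5 → A+T=7, G+C=11
Perfect-match Tm = 2(7) + 4(11) = 14 + 44 = 58°C
Mismatches (positions where the bases are not complementary): 2 (at positions 6, 12)
Effective Tm = 58 − 2×6 = 58 − 12 = 46°C

46°C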